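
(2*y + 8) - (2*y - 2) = 10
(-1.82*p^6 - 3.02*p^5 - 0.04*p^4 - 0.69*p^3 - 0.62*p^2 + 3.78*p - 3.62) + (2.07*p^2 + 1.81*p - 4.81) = -1.82*p^6 - 3.02*p^5 - 0.04*p^4 - 0.69*p^3 + 1.45*p^2 + 5.59*p - 8.43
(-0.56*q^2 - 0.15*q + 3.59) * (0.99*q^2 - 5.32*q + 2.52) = -0.5544*q^4 + 2.8307*q^3 + 2.9409*q^2 - 19.4768*q + 9.0468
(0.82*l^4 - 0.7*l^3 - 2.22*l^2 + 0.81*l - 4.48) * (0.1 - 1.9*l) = -1.558*l^5 + 1.412*l^4 + 4.148*l^3 - 1.761*l^2 + 8.593*l - 0.448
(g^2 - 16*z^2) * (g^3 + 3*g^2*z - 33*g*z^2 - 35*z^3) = g^5 + 3*g^4*z - 49*g^3*z^2 - 83*g^2*z^3 + 528*g*z^4 + 560*z^5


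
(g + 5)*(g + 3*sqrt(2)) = g^2 + 3*sqrt(2)*g + 5*g + 15*sqrt(2)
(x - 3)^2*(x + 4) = x^3 - 2*x^2 - 15*x + 36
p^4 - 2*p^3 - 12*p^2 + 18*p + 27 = (p - 3)^2*(p + 1)*(p + 3)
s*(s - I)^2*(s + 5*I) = s^4 + 3*I*s^3 + 9*s^2 - 5*I*s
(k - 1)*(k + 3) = k^2 + 2*k - 3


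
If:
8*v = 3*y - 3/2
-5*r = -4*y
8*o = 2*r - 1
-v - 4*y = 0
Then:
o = -163/1400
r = 6/175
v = -6/35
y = 3/70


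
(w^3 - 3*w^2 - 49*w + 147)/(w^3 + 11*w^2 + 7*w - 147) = (w - 7)/(w + 7)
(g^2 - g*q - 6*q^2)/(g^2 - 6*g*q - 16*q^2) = (-g + 3*q)/(-g + 8*q)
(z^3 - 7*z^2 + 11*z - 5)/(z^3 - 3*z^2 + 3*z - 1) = (z - 5)/(z - 1)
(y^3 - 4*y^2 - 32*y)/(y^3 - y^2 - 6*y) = (-y^2 + 4*y + 32)/(-y^2 + y + 6)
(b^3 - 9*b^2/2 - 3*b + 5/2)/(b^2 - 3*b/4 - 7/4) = 2*(2*b^2 - 11*b + 5)/(4*b - 7)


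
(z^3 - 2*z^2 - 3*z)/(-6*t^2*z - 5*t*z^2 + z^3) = (-z^2 + 2*z + 3)/(6*t^2 + 5*t*z - z^2)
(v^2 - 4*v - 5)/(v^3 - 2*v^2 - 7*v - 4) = (v - 5)/(v^2 - 3*v - 4)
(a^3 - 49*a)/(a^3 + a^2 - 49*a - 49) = a/(a + 1)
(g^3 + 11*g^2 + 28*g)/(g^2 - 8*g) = (g^2 + 11*g + 28)/(g - 8)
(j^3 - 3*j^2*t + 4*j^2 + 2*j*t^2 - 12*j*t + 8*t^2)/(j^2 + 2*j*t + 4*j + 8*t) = (j^2 - 3*j*t + 2*t^2)/(j + 2*t)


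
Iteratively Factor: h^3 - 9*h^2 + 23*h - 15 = (h - 5)*(h^2 - 4*h + 3) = (h - 5)*(h - 3)*(h - 1)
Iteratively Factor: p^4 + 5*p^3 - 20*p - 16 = (p + 4)*(p^3 + p^2 - 4*p - 4) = (p + 2)*(p + 4)*(p^2 - p - 2) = (p - 2)*(p + 2)*(p + 4)*(p + 1)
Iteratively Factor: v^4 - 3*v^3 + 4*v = (v - 2)*(v^3 - v^2 - 2*v) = v*(v - 2)*(v^2 - v - 2) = v*(v - 2)^2*(v + 1)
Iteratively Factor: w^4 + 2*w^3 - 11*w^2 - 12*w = (w)*(w^3 + 2*w^2 - 11*w - 12) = w*(w + 4)*(w^2 - 2*w - 3) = w*(w + 1)*(w + 4)*(w - 3)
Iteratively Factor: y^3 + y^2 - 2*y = (y)*(y^2 + y - 2) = y*(y + 2)*(y - 1)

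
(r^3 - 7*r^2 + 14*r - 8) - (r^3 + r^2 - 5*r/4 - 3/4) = -8*r^2 + 61*r/4 - 29/4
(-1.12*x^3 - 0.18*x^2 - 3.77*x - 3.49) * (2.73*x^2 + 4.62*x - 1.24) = -3.0576*x^5 - 5.6658*x^4 - 9.7349*x^3 - 26.7219*x^2 - 11.449*x + 4.3276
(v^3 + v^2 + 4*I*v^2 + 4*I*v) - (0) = v^3 + v^2 + 4*I*v^2 + 4*I*v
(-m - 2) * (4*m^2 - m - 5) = -4*m^3 - 7*m^2 + 7*m + 10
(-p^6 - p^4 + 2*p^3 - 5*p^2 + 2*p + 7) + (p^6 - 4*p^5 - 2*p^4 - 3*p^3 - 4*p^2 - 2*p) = -4*p^5 - 3*p^4 - p^3 - 9*p^2 + 7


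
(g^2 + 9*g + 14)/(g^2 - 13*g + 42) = (g^2 + 9*g + 14)/(g^2 - 13*g + 42)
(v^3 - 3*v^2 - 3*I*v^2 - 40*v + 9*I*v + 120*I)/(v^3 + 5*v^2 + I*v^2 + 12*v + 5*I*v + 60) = (v - 8)/(v + 4*I)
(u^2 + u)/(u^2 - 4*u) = (u + 1)/(u - 4)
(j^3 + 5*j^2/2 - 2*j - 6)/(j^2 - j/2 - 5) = (2*j^2 + j - 6)/(2*j - 5)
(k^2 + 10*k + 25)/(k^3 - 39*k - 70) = (k + 5)/(k^2 - 5*k - 14)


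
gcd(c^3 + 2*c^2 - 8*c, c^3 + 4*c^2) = c^2 + 4*c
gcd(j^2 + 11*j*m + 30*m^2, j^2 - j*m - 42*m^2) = j + 6*m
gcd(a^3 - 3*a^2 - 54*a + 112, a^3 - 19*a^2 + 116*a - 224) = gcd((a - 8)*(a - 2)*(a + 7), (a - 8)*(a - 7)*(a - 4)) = a - 8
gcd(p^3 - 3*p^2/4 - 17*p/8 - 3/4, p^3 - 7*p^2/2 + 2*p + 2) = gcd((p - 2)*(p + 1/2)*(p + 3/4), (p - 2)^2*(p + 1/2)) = p^2 - 3*p/2 - 1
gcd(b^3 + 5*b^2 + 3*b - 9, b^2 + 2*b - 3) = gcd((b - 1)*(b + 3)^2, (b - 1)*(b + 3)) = b^2 + 2*b - 3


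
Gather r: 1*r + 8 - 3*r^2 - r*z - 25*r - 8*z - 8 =-3*r^2 + r*(-z - 24) - 8*z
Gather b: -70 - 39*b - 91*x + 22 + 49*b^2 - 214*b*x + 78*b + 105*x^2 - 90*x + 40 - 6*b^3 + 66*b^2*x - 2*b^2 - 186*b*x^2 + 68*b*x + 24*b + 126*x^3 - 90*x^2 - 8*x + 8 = -6*b^3 + b^2*(66*x + 47) + b*(-186*x^2 - 146*x + 63) + 126*x^3 + 15*x^2 - 189*x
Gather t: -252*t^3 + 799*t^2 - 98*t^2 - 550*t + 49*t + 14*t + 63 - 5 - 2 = -252*t^3 + 701*t^2 - 487*t + 56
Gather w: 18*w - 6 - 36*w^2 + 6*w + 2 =-36*w^2 + 24*w - 4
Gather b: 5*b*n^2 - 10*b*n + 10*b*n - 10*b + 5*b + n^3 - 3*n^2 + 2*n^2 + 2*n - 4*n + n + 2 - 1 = b*(5*n^2 - 5) + n^3 - n^2 - n + 1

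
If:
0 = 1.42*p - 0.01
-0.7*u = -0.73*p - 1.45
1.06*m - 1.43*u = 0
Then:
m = 2.80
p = 0.01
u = 2.08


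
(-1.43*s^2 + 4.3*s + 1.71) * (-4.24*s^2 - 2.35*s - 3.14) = 6.0632*s^4 - 14.8715*s^3 - 12.8652*s^2 - 17.5205*s - 5.3694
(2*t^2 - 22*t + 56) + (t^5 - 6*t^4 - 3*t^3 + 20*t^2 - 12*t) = t^5 - 6*t^4 - 3*t^3 + 22*t^2 - 34*t + 56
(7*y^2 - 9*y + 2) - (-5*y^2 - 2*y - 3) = 12*y^2 - 7*y + 5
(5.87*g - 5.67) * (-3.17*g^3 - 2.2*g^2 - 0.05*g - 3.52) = -18.6079*g^4 + 5.0599*g^3 + 12.1805*g^2 - 20.3789*g + 19.9584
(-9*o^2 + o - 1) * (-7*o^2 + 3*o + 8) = 63*o^4 - 34*o^3 - 62*o^2 + 5*o - 8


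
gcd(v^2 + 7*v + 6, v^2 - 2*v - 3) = v + 1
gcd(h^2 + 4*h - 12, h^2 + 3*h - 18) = h + 6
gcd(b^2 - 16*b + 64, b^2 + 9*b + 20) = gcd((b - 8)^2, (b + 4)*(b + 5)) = 1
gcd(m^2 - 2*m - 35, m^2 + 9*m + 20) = m + 5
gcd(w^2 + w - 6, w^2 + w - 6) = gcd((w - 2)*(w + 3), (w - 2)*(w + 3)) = w^2 + w - 6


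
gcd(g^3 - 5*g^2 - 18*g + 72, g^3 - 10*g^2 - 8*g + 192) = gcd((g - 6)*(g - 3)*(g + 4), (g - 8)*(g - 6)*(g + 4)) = g^2 - 2*g - 24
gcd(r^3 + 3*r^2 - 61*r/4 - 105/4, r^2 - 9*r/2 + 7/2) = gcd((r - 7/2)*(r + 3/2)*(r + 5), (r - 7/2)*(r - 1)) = r - 7/2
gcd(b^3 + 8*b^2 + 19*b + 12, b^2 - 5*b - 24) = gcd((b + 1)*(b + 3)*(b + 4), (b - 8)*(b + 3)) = b + 3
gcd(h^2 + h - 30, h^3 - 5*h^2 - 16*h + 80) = h - 5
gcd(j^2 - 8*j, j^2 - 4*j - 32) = j - 8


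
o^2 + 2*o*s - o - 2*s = (o - 1)*(o + 2*s)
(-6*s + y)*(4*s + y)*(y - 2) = -24*s^2*y + 48*s^2 - 2*s*y^2 + 4*s*y + y^3 - 2*y^2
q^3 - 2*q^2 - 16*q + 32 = (q - 4)*(q - 2)*(q + 4)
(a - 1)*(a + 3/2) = a^2 + a/2 - 3/2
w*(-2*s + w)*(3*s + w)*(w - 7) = -6*s^2*w^2 + 42*s^2*w + s*w^3 - 7*s*w^2 + w^4 - 7*w^3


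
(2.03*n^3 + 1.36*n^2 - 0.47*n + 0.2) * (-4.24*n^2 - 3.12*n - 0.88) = -8.6072*n^5 - 12.1*n^4 - 4.0368*n^3 - 0.5784*n^2 - 0.2104*n - 0.176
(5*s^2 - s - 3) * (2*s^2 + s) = 10*s^4 + 3*s^3 - 7*s^2 - 3*s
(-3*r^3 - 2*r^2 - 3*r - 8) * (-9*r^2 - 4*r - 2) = 27*r^5 + 30*r^4 + 41*r^3 + 88*r^2 + 38*r + 16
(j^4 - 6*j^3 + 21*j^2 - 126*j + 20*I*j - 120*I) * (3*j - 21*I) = 3*j^5 - 18*j^4 - 21*I*j^4 + 63*j^3 + 126*I*j^3 - 378*j^2 - 381*I*j^2 + 420*j + 2286*I*j - 2520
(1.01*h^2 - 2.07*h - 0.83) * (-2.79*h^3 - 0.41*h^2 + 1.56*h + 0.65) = -2.8179*h^5 + 5.3612*h^4 + 4.74*h^3 - 2.2324*h^2 - 2.6403*h - 0.5395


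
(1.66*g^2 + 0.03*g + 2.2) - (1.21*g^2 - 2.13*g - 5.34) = 0.45*g^2 + 2.16*g + 7.54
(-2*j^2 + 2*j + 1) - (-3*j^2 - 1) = j^2 + 2*j + 2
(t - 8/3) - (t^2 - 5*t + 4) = -t^2 + 6*t - 20/3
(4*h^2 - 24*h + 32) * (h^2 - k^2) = 4*h^4 - 24*h^3 - 4*h^2*k^2 + 32*h^2 + 24*h*k^2 - 32*k^2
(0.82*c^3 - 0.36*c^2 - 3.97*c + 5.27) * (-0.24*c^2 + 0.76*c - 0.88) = -0.1968*c^5 + 0.7096*c^4 - 0.0423999999999999*c^3 - 3.9652*c^2 + 7.4988*c - 4.6376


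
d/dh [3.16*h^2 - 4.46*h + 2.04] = 6.32*h - 4.46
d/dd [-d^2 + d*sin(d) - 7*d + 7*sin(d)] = d*cos(d) - 2*d + sin(d) + 7*cos(d) - 7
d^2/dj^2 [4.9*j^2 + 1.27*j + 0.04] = 9.80000000000000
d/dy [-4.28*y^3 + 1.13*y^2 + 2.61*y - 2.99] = -12.84*y^2 + 2.26*y + 2.61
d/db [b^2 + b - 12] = 2*b + 1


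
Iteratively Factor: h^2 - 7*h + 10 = (h - 2)*(h - 5)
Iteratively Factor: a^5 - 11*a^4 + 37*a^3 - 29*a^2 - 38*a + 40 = (a - 1)*(a^4 - 10*a^3 + 27*a^2 - 2*a - 40) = (a - 2)*(a - 1)*(a^3 - 8*a^2 + 11*a + 20) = (a - 2)*(a - 1)*(a + 1)*(a^2 - 9*a + 20) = (a - 5)*(a - 2)*(a - 1)*(a + 1)*(a - 4)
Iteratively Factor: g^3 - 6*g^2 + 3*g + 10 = (g - 5)*(g^2 - g - 2) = (g - 5)*(g - 2)*(g + 1)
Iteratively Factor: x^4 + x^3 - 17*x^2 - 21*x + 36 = (x - 1)*(x^3 + 2*x^2 - 15*x - 36) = (x - 4)*(x - 1)*(x^2 + 6*x + 9) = (x - 4)*(x - 1)*(x + 3)*(x + 3)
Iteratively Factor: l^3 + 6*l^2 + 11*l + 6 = (l + 3)*(l^2 + 3*l + 2) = (l + 1)*(l + 3)*(l + 2)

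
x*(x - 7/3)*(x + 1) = x^3 - 4*x^2/3 - 7*x/3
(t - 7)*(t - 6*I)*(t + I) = t^3 - 7*t^2 - 5*I*t^2 + 6*t + 35*I*t - 42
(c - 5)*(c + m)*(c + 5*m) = c^3 + 6*c^2*m - 5*c^2 + 5*c*m^2 - 30*c*m - 25*m^2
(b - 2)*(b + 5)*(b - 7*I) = b^3 + 3*b^2 - 7*I*b^2 - 10*b - 21*I*b + 70*I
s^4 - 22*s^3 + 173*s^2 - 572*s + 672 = (s - 8)*(s - 7)*(s - 4)*(s - 3)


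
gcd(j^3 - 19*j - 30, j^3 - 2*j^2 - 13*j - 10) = j^2 - 3*j - 10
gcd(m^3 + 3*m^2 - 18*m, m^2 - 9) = m - 3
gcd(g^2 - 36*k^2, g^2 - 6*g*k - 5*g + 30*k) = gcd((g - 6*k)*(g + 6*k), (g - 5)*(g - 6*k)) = g - 6*k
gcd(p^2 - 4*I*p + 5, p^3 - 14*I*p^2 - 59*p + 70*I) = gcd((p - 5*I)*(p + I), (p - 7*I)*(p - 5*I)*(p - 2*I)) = p - 5*I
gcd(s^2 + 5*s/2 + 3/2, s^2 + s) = s + 1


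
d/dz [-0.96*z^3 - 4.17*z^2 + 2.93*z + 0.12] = -2.88*z^2 - 8.34*z + 2.93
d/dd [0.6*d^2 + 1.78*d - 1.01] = 1.2*d + 1.78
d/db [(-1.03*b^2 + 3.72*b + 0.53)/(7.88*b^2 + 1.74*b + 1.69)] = (-31.1058*b^2 - 11.8342*b + 5.3646)/(62.0944*b^4 + 27.4224*b^3 + 29.662*b^2 + 5.8812*b + 2.8561)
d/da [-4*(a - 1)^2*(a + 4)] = -12*a^2 - 16*a + 28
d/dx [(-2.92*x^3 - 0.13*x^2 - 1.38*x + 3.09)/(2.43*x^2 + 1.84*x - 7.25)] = (-7.0956*x^4 - 10.7456*x^3 + 66.6242*x^2 - 13.1324*x + 4.3194)/(5.9049*x^4 + 8.9424*x^3 - 31.8494*x^2 - 26.68*x + 52.5625)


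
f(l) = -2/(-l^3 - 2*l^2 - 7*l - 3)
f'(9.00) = 0.00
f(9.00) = 0.00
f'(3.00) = -0.02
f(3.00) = 0.03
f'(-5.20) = -0.01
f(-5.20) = -0.02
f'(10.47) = -0.00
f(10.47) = 0.00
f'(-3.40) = -0.04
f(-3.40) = -0.05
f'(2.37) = -0.03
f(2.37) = 0.05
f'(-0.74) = -5.12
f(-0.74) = -1.34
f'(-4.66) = -0.01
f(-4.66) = -0.02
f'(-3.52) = -0.04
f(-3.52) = -0.05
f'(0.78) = -0.23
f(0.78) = 0.20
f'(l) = -2*(3*l^2 + 4*l + 7)/(-l^3 - 2*l^2 - 7*l - 3)^2 = 2*(-3*l^2 - 4*l - 7)/(l^3 + 2*l^2 + 7*l + 3)^2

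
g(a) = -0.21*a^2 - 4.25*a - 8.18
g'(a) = -0.42*a - 4.25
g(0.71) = -11.30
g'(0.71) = -4.55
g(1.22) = -13.68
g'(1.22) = -4.76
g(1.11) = -13.16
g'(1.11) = -4.72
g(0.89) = -12.13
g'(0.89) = -4.62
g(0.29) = -9.43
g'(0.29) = -4.37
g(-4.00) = 5.46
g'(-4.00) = -2.57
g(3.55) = -25.91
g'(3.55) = -5.74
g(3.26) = -24.27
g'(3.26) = -5.62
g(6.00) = -41.24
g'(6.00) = -6.77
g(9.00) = -63.44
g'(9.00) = -8.03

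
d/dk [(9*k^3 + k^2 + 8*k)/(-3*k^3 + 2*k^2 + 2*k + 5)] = (21*k^4 + 84*k^3 + 121*k^2 + 10*k + 40)/(9*k^6 - 12*k^5 - 8*k^4 - 22*k^3 + 24*k^2 + 20*k + 25)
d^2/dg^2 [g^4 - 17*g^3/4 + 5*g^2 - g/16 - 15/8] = 12*g^2 - 51*g/2 + 10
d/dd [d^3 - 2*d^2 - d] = 3*d^2 - 4*d - 1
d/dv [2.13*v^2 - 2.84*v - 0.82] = 4.26*v - 2.84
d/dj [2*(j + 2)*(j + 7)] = 4*j + 18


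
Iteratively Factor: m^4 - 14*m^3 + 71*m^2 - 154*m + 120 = (m - 3)*(m^3 - 11*m^2 + 38*m - 40) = (m - 4)*(m - 3)*(m^2 - 7*m + 10) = (m - 5)*(m - 4)*(m - 3)*(m - 2)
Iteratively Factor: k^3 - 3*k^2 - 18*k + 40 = (k + 4)*(k^2 - 7*k + 10) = (k - 2)*(k + 4)*(k - 5)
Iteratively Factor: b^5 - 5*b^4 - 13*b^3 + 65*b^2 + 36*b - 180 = (b + 2)*(b^4 - 7*b^3 + b^2 + 63*b - 90) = (b - 3)*(b + 2)*(b^3 - 4*b^2 - 11*b + 30) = (b - 3)*(b - 2)*(b + 2)*(b^2 - 2*b - 15) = (b - 5)*(b - 3)*(b - 2)*(b + 2)*(b + 3)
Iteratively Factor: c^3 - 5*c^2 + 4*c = (c - 1)*(c^2 - 4*c) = (c - 4)*(c - 1)*(c)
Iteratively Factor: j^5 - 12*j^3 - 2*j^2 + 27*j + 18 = (j - 3)*(j^4 + 3*j^3 - 3*j^2 - 11*j - 6) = (j - 3)*(j - 2)*(j^3 + 5*j^2 + 7*j + 3) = (j - 3)*(j - 2)*(j + 3)*(j^2 + 2*j + 1) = (j - 3)*(j - 2)*(j + 1)*(j + 3)*(j + 1)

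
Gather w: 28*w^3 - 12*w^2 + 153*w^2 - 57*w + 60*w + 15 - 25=28*w^3 + 141*w^2 + 3*w - 10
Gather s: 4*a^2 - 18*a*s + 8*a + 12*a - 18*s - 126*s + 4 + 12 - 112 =4*a^2 + 20*a + s*(-18*a - 144) - 96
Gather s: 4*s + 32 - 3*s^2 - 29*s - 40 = -3*s^2 - 25*s - 8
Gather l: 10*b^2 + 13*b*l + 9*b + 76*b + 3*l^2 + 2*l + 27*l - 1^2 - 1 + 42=10*b^2 + 85*b + 3*l^2 + l*(13*b + 29) + 40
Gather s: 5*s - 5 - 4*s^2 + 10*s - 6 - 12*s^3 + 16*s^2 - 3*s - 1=-12*s^3 + 12*s^2 + 12*s - 12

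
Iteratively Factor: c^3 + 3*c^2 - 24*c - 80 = (c + 4)*(c^2 - c - 20) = (c - 5)*(c + 4)*(c + 4)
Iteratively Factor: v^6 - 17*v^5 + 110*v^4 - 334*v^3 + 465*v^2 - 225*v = (v - 5)*(v^5 - 12*v^4 + 50*v^3 - 84*v^2 + 45*v) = (v - 5)^2*(v^4 - 7*v^3 + 15*v^2 - 9*v) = (v - 5)^2*(v - 3)*(v^3 - 4*v^2 + 3*v) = v*(v - 5)^2*(v - 3)*(v^2 - 4*v + 3) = v*(v - 5)^2*(v - 3)^2*(v - 1)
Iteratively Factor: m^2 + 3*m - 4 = (m + 4)*(m - 1)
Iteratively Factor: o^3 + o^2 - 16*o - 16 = (o + 4)*(o^2 - 3*o - 4) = (o - 4)*(o + 4)*(o + 1)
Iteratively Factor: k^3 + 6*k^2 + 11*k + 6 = (k + 2)*(k^2 + 4*k + 3) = (k + 1)*(k + 2)*(k + 3)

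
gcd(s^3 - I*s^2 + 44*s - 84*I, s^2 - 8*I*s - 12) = s^2 - 8*I*s - 12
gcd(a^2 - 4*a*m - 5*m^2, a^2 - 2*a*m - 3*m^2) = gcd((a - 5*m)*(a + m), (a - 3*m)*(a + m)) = a + m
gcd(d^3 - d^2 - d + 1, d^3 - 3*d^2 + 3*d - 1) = d^2 - 2*d + 1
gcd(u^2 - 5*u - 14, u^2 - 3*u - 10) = u + 2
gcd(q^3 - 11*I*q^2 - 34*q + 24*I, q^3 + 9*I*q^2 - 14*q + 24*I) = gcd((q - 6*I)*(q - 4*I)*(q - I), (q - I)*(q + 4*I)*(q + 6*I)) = q - I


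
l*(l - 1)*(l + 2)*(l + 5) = l^4 + 6*l^3 + 3*l^2 - 10*l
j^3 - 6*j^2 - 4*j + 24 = (j - 6)*(j - 2)*(j + 2)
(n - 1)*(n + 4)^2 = n^3 + 7*n^2 + 8*n - 16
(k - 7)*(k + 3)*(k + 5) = k^3 + k^2 - 41*k - 105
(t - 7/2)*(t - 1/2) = t^2 - 4*t + 7/4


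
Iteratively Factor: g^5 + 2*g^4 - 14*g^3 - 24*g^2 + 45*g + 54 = (g + 1)*(g^4 + g^3 - 15*g^2 - 9*g + 54) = (g - 3)*(g + 1)*(g^3 + 4*g^2 - 3*g - 18) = (g - 3)*(g - 2)*(g + 1)*(g^2 + 6*g + 9) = (g - 3)*(g - 2)*(g + 1)*(g + 3)*(g + 3)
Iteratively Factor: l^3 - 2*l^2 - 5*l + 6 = (l - 3)*(l^2 + l - 2) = (l - 3)*(l + 2)*(l - 1)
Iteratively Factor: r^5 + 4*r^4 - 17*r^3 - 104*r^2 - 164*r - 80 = (r - 5)*(r^4 + 9*r^3 + 28*r^2 + 36*r + 16) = (r - 5)*(r + 1)*(r^3 + 8*r^2 + 20*r + 16) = (r - 5)*(r + 1)*(r + 2)*(r^2 + 6*r + 8) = (r - 5)*(r + 1)*(r + 2)*(r + 4)*(r + 2)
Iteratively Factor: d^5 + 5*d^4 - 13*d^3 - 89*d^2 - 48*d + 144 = (d + 3)*(d^4 + 2*d^3 - 19*d^2 - 32*d + 48) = (d + 3)^2*(d^3 - d^2 - 16*d + 16) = (d + 3)^2*(d + 4)*(d^2 - 5*d + 4) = (d - 1)*(d + 3)^2*(d + 4)*(d - 4)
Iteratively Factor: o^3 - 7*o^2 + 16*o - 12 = (o - 3)*(o^2 - 4*o + 4) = (o - 3)*(o - 2)*(o - 2)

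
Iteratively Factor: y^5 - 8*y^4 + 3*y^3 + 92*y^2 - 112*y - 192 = (y - 4)*(y^4 - 4*y^3 - 13*y^2 + 40*y + 48) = (y - 4)^2*(y^3 - 13*y - 12) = (y - 4)^3*(y^2 + 4*y + 3) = (y - 4)^3*(y + 3)*(y + 1)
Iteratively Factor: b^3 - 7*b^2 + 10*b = (b - 5)*(b^2 - 2*b) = (b - 5)*(b - 2)*(b)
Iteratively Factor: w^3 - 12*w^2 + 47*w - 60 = (w - 4)*(w^2 - 8*w + 15) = (w - 4)*(w - 3)*(w - 5)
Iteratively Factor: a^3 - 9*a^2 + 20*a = (a - 4)*(a^2 - 5*a) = (a - 5)*(a - 4)*(a)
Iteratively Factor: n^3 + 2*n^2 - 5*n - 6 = (n - 2)*(n^2 + 4*n + 3) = (n - 2)*(n + 1)*(n + 3)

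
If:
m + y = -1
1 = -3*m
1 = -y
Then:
No Solution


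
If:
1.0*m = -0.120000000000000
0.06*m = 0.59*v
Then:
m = -0.12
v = -0.01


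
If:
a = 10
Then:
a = 10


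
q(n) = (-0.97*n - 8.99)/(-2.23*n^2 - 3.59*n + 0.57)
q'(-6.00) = 0.04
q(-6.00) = 0.05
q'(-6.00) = 0.04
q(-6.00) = 0.05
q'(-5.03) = 0.08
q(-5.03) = 0.11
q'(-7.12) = 0.02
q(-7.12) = 0.02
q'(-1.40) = 12.70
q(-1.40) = -6.23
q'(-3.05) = 0.81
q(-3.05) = 0.65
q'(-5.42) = 0.06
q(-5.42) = 0.08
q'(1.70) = -0.75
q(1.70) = 0.89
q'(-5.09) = 0.08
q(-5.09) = 0.10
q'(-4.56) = 0.12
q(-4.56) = 0.16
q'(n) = (-0.97*n - 8.99)*(4.46*n + 3.59)/(-2.23*n^2 - 3.59*n + 0.57)^2 - 0.97/(-2.23*n^2 - 3.59*n + 0.57)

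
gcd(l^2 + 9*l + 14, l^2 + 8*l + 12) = l + 2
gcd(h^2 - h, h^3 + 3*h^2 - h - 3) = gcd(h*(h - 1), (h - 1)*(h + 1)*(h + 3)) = h - 1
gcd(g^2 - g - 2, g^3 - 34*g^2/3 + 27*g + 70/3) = 1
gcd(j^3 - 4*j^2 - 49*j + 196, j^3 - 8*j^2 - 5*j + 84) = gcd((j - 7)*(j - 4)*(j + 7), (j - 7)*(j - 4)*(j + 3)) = j^2 - 11*j + 28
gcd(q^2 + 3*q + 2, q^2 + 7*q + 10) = q + 2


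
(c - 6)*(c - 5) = c^2 - 11*c + 30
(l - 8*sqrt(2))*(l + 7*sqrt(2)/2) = l^2 - 9*sqrt(2)*l/2 - 56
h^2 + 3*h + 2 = (h + 1)*(h + 2)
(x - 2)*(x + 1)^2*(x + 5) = x^4 + 5*x^3 - 3*x^2 - 17*x - 10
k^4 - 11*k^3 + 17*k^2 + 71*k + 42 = (k - 7)*(k - 6)*(k + 1)^2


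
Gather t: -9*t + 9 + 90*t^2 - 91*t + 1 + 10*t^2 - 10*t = 100*t^2 - 110*t + 10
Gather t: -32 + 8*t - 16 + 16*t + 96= 24*t + 48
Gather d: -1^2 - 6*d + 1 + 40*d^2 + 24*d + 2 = 40*d^2 + 18*d + 2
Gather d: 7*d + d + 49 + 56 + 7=8*d + 112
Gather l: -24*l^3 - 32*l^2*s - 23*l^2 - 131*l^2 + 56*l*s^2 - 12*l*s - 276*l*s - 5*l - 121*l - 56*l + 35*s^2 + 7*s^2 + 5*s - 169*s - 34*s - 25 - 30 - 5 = -24*l^3 + l^2*(-32*s - 154) + l*(56*s^2 - 288*s - 182) + 42*s^2 - 198*s - 60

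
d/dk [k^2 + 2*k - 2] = 2*k + 2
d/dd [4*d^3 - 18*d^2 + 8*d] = 12*d^2 - 36*d + 8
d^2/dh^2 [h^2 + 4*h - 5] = 2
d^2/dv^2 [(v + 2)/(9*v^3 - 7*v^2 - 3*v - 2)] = 2*(-(v + 2)*(-27*v^2 + 14*v + 3)^2 + (-27*v^2 + 14*v - (v + 2)*(27*v - 7) + 3)*(-9*v^3 + 7*v^2 + 3*v + 2))/(-9*v^3 + 7*v^2 + 3*v + 2)^3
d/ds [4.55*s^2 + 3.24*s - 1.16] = 9.1*s + 3.24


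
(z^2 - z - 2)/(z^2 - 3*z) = (z^2 - z - 2)/(z*(z - 3))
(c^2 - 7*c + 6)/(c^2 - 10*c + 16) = (c^2 - 7*c + 6)/(c^2 - 10*c + 16)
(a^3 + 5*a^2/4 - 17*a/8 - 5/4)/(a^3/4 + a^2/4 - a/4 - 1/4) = (4*a^3 + 5*a^2 - 17*a/2 - 5)/(a^3 + a^2 - a - 1)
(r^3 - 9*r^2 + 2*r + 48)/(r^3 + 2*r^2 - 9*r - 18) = (r - 8)/(r + 3)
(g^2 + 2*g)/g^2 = (g + 2)/g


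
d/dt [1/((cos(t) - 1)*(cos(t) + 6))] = (2*cos(t) + 5)*sin(t)/((cos(t) - 1)^2*(cos(t) + 6)^2)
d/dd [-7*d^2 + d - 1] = 1 - 14*d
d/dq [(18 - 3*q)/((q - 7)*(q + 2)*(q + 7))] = 6*(q^3 - 8*q^2 - 12*q + 196)/(q^6 + 4*q^5 - 94*q^4 - 392*q^3 + 2009*q^2 + 9604*q + 9604)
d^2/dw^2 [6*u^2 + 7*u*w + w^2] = 2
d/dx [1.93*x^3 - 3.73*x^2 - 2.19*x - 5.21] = 5.79*x^2 - 7.46*x - 2.19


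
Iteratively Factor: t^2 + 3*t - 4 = (t + 4)*(t - 1)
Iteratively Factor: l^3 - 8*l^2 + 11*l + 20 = (l - 5)*(l^2 - 3*l - 4) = (l - 5)*(l - 4)*(l + 1)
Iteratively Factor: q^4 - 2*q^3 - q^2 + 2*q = (q - 1)*(q^3 - q^2 - 2*q) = (q - 2)*(q - 1)*(q^2 + q) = (q - 2)*(q - 1)*(q + 1)*(q)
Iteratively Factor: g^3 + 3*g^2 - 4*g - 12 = (g - 2)*(g^2 + 5*g + 6) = (g - 2)*(g + 3)*(g + 2)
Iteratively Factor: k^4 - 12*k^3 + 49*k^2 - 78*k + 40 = (k - 4)*(k^3 - 8*k^2 + 17*k - 10) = (k - 5)*(k - 4)*(k^2 - 3*k + 2) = (k - 5)*(k - 4)*(k - 1)*(k - 2)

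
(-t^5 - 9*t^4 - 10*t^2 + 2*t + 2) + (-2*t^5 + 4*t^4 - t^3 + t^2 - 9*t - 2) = -3*t^5 - 5*t^4 - t^3 - 9*t^2 - 7*t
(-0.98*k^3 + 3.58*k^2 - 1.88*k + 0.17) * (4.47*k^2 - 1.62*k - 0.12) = -4.3806*k^5 + 17.5902*k^4 - 14.0856*k^3 + 3.3759*k^2 - 0.0498000000000001*k - 0.0204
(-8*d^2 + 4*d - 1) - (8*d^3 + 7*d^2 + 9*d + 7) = -8*d^3 - 15*d^2 - 5*d - 8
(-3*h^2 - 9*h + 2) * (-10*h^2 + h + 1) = 30*h^4 + 87*h^3 - 32*h^2 - 7*h + 2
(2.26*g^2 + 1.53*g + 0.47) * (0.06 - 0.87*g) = -1.9662*g^3 - 1.1955*g^2 - 0.3171*g + 0.0282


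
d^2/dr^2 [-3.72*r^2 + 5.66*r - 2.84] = -7.44000000000000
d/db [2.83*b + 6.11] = 2.83000000000000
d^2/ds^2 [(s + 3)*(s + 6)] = 2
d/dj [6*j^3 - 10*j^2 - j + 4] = 18*j^2 - 20*j - 1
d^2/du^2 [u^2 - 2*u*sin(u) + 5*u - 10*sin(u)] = 2*u*sin(u) + 10*sin(u) - 4*cos(u) + 2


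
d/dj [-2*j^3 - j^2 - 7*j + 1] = -6*j^2 - 2*j - 7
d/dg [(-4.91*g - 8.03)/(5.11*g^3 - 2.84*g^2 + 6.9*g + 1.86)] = (50.1802*g^3 + 109.1555*g^2 - 45.6104*g + 46.2744)/(26.1121*g^6 - 29.0248*g^5 + 78.5836*g^4 - 20.1828*g^3 + 37.0452*g^2 + 25.668*g + 3.4596)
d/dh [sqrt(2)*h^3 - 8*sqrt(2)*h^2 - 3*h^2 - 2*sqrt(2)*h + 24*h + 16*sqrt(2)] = 3*sqrt(2)*h^2 - 16*sqrt(2)*h - 6*h - 2*sqrt(2) + 24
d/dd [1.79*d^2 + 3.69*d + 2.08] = 3.58*d + 3.69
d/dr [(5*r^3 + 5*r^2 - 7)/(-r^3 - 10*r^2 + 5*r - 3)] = (-45*r^4 + 50*r^3 - 41*r^2 - 170*r + 35)/(r^6 + 20*r^5 + 90*r^4 - 94*r^3 + 85*r^2 - 30*r + 9)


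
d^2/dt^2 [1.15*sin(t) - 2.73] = -1.15*sin(t)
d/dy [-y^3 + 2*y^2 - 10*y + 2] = -3*y^2 + 4*y - 10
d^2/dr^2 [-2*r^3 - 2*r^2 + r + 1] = -12*r - 4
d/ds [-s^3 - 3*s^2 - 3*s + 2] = -3*s^2 - 6*s - 3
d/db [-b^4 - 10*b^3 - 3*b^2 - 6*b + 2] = -4*b^3 - 30*b^2 - 6*b - 6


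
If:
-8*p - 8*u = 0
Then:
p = -u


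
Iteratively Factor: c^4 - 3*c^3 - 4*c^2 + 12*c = (c + 2)*(c^3 - 5*c^2 + 6*c) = c*(c + 2)*(c^2 - 5*c + 6) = c*(c - 3)*(c + 2)*(c - 2)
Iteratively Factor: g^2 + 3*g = (g)*(g + 3)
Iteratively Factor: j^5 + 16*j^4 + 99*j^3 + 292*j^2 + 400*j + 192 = (j + 4)*(j^4 + 12*j^3 + 51*j^2 + 88*j + 48) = (j + 4)^2*(j^3 + 8*j^2 + 19*j + 12) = (j + 3)*(j + 4)^2*(j^2 + 5*j + 4) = (j + 1)*(j + 3)*(j + 4)^2*(j + 4)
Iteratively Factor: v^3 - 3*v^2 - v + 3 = (v - 3)*(v^2 - 1) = (v - 3)*(v + 1)*(v - 1)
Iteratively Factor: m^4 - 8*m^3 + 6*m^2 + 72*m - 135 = (m - 3)*(m^3 - 5*m^2 - 9*m + 45) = (m - 3)^2*(m^2 - 2*m - 15) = (m - 5)*(m - 3)^2*(m + 3)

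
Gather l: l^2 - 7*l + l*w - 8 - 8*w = l^2 + l*(w - 7) - 8*w - 8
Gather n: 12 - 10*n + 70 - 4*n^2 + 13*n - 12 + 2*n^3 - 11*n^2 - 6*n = 2*n^3 - 15*n^2 - 3*n + 70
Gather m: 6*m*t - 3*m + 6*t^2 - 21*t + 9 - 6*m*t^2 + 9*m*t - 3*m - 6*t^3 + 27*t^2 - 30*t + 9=m*(-6*t^2 + 15*t - 6) - 6*t^3 + 33*t^2 - 51*t + 18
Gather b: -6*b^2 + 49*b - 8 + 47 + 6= -6*b^2 + 49*b + 45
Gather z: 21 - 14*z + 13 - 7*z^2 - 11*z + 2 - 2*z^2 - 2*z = -9*z^2 - 27*z + 36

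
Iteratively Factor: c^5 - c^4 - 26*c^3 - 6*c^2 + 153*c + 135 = (c + 3)*(c^4 - 4*c^3 - 14*c^2 + 36*c + 45) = (c - 5)*(c + 3)*(c^3 + c^2 - 9*c - 9) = (c - 5)*(c + 1)*(c + 3)*(c^2 - 9) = (c - 5)*(c - 3)*(c + 1)*(c + 3)*(c + 3)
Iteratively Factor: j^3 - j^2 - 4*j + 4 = (j - 2)*(j^2 + j - 2) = (j - 2)*(j + 2)*(j - 1)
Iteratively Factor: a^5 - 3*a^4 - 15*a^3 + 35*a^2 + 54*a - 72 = (a - 4)*(a^4 + a^3 - 11*a^2 - 9*a + 18) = (a - 4)*(a + 3)*(a^3 - 2*a^2 - 5*a + 6) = (a - 4)*(a - 1)*(a + 3)*(a^2 - a - 6) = (a - 4)*(a - 3)*(a - 1)*(a + 3)*(a + 2)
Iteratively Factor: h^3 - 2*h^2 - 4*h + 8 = (h - 2)*(h^2 - 4) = (h - 2)^2*(h + 2)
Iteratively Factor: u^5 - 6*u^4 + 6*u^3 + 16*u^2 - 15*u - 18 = (u - 2)*(u^4 - 4*u^3 - 2*u^2 + 12*u + 9) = (u - 2)*(u + 1)*(u^3 - 5*u^2 + 3*u + 9) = (u - 3)*(u - 2)*(u + 1)*(u^2 - 2*u - 3) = (u - 3)*(u - 2)*(u + 1)^2*(u - 3)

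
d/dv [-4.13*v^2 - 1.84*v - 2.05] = -8.26*v - 1.84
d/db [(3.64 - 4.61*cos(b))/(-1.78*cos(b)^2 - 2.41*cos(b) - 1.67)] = (8.2058*cos(b)^2 - 12.9584*cos(b) - 16.4711)*sin(b)/(3.1684*cos(b)^4 + 8.5796*cos(b)^3 + 11.7533*cos(b)^2 + 8.0494*cos(b) + 2.7889)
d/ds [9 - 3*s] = -3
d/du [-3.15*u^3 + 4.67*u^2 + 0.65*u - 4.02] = -9.45*u^2 + 9.34*u + 0.65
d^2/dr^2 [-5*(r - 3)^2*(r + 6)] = -30*r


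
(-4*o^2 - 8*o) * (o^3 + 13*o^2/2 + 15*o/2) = -4*o^5 - 34*o^4 - 82*o^3 - 60*o^2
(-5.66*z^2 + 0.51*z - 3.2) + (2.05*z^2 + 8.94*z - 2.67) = -3.61*z^2 + 9.45*z - 5.87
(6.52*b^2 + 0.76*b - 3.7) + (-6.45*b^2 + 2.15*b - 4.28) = 0.0699999999999994*b^2 + 2.91*b - 7.98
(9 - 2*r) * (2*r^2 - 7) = -4*r^3 + 18*r^2 + 14*r - 63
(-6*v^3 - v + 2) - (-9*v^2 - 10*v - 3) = -6*v^3 + 9*v^2 + 9*v + 5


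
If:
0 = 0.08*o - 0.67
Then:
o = 8.38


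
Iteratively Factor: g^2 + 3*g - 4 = (g - 1)*(g + 4)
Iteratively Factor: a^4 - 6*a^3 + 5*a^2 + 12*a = (a)*(a^3 - 6*a^2 + 5*a + 12) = a*(a + 1)*(a^2 - 7*a + 12) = a*(a - 3)*(a + 1)*(a - 4)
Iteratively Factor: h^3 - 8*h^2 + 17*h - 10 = (h - 1)*(h^2 - 7*h + 10) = (h - 2)*(h - 1)*(h - 5)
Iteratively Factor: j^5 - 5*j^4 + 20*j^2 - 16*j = (j - 1)*(j^4 - 4*j^3 - 4*j^2 + 16*j) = j*(j - 1)*(j^3 - 4*j^2 - 4*j + 16) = j*(j - 1)*(j + 2)*(j^2 - 6*j + 8) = j*(j - 4)*(j - 1)*(j + 2)*(j - 2)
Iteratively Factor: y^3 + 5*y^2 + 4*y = (y)*(y^2 + 5*y + 4) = y*(y + 1)*(y + 4)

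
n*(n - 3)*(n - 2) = n^3 - 5*n^2 + 6*n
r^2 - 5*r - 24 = (r - 8)*(r + 3)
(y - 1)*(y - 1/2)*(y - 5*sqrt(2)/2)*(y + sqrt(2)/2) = y^4 - 2*sqrt(2)*y^3 - 3*y^3/2 - 2*y^2 + 3*sqrt(2)*y^2 - sqrt(2)*y + 15*y/4 - 5/4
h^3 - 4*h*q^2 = h*(h - 2*q)*(h + 2*q)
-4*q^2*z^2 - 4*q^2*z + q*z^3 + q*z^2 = z*(-4*q + z)*(q*z + q)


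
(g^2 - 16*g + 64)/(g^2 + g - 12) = (g^2 - 16*g + 64)/(g^2 + g - 12)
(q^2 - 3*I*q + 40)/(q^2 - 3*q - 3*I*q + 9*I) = (q^2 - 3*I*q + 40)/(q^2 - 3*q - 3*I*q + 9*I)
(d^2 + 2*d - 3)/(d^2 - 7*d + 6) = (d + 3)/(d - 6)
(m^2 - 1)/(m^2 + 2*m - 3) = (m + 1)/(m + 3)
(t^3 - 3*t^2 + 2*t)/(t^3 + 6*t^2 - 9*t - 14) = t*(t - 1)/(t^2 + 8*t + 7)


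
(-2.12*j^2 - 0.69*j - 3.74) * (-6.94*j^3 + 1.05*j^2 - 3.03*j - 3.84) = 14.7128*j^5 + 2.5626*j^4 + 31.6547*j^3 + 6.3045*j^2 + 13.9818*j + 14.3616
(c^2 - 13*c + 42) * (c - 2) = c^3 - 15*c^2 + 68*c - 84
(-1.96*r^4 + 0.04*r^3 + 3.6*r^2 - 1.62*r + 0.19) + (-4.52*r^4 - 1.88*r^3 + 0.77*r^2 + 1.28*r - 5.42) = -6.48*r^4 - 1.84*r^3 + 4.37*r^2 - 0.34*r - 5.23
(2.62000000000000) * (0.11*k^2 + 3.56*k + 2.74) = 0.2882*k^2 + 9.3272*k + 7.1788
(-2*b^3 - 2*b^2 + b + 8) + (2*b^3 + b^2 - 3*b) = -b^2 - 2*b + 8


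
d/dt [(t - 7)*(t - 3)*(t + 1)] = 3*t^2 - 18*t + 11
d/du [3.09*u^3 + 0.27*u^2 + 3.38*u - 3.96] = 9.27*u^2 + 0.54*u + 3.38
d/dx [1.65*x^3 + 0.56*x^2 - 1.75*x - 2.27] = 4.95*x^2 + 1.12*x - 1.75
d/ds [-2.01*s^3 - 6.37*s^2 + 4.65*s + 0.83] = -6.03*s^2 - 12.74*s + 4.65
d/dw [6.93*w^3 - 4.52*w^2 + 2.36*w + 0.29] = 20.79*w^2 - 9.04*w + 2.36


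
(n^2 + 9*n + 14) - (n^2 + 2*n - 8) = 7*n + 22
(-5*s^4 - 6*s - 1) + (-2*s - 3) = -5*s^4 - 8*s - 4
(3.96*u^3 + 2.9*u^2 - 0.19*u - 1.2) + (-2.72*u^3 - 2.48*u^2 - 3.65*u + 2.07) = 1.24*u^3 + 0.42*u^2 - 3.84*u + 0.87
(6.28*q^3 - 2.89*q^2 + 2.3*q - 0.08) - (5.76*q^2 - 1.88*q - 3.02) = 6.28*q^3 - 8.65*q^2 + 4.18*q + 2.94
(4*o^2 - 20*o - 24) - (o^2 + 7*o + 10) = 3*o^2 - 27*o - 34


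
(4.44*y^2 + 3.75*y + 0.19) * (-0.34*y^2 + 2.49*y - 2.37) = -1.5096*y^4 + 9.7806*y^3 - 1.2499*y^2 - 8.4144*y - 0.4503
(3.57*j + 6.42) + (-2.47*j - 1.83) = 1.1*j + 4.59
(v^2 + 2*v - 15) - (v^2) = 2*v - 15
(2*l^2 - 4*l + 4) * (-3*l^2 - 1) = -6*l^4 + 12*l^3 - 14*l^2 + 4*l - 4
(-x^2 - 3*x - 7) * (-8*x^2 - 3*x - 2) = 8*x^4 + 27*x^3 + 67*x^2 + 27*x + 14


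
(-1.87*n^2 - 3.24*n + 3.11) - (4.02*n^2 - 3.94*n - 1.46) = -5.89*n^2 + 0.7*n + 4.57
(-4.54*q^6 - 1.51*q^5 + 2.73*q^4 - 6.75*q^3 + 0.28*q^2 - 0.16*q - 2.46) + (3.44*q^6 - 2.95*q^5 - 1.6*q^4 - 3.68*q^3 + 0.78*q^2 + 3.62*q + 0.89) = -1.1*q^6 - 4.46*q^5 + 1.13*q^4 - 10.43*q^3 + 1.06*q^2 + 3.46*q - 1.57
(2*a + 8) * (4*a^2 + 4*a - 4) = 8*a^3 + 40*a^2 + 24*a - 32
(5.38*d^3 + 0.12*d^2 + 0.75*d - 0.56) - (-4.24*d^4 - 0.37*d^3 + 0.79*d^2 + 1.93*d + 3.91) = 4.24*d^4 + 5.75*d^3 - 0.67*d^2 - 1.18*d - 4.47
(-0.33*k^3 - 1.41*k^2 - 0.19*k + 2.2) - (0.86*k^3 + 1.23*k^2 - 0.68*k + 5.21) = -1.19*k^3 - 2.64*k^2 + 0.49*k - 3.01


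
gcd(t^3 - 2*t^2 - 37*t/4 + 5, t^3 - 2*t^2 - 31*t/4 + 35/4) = t + 5/2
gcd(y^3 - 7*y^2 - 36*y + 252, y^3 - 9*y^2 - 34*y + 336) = y^2 - y - 42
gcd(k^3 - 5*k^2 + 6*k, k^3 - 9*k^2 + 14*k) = k^2 - 2*k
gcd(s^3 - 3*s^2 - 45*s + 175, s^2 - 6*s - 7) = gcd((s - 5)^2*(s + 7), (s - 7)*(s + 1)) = 1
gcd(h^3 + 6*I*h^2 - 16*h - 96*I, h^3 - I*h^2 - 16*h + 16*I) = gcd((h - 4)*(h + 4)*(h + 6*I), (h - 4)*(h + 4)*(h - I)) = h^2 - 16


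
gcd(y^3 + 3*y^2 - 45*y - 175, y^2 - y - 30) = y + 5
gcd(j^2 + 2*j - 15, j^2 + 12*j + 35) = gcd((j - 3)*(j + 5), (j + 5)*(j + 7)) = j + 5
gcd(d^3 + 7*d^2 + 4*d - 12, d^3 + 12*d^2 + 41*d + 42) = d + 2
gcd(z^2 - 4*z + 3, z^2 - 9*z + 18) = z - 3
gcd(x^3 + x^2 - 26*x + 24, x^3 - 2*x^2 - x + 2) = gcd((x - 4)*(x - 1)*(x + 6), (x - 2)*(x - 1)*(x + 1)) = x - 1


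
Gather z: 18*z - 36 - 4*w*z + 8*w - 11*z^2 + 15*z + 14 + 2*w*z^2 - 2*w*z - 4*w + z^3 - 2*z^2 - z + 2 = 4*w + z^3 + z^2*(2*w - 13) + z*(32 - 6*w) - 20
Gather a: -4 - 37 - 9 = -50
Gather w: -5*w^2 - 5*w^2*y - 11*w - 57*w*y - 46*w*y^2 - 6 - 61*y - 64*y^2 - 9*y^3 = w^2*(-5*y - 5) + w*(-46*y^2 - 57*y - 11) - 9*y^3 - 64*y^2 - 61*y - 6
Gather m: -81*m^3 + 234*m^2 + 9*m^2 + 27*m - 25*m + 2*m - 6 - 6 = -81*m^3 + 243*m^2 + 4*m - 12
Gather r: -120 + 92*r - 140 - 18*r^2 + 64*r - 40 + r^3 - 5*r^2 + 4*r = r^3 - 23*r^2 + 160*r - 300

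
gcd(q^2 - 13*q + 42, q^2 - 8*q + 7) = q - 7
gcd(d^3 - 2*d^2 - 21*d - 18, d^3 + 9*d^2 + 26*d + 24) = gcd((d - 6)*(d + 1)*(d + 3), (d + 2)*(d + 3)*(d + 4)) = d + 3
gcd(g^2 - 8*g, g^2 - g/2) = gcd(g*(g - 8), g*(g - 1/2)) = g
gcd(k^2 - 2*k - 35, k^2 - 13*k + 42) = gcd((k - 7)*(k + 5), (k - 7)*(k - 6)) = k - 7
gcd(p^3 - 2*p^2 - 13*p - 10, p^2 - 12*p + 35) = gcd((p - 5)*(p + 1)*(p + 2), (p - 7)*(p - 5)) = p - 5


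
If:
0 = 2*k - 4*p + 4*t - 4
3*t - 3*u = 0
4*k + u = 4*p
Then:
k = 3*u/2 - 2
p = 7*u/4 - 2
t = u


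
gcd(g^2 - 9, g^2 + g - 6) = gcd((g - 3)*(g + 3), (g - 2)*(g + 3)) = g + 3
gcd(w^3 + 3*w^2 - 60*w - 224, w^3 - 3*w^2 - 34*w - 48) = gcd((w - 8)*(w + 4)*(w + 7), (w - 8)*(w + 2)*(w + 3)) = w - 8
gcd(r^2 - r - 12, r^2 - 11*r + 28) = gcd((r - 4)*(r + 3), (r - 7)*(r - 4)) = r - 4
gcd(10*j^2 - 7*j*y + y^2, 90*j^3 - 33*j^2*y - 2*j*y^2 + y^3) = -5*j + y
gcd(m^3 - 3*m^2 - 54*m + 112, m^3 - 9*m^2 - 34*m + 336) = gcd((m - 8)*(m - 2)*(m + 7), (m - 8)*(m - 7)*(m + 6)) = m - 8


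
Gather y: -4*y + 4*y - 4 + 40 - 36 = 0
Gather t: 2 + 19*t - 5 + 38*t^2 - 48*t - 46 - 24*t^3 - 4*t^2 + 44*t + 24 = -24*t^3 + 34*t^2 + 15*t - 25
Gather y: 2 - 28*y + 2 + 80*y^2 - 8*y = 80*y^2 - 36*y + 4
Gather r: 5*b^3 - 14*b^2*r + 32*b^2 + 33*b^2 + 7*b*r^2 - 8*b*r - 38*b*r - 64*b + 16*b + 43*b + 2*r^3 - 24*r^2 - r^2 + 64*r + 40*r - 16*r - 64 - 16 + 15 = 5*b^3 + 65*b^2 - 5*b + 2*r^3 + r^2*(7*b - 25) + r*(-14*b^2 - 46*b + 88) - 65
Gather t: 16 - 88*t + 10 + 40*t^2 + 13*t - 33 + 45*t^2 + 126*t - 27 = 85*t^2 + 51*t - 34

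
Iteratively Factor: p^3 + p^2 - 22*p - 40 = (p + 2)*(p^2 - p - 20) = (p + 2)*(p + 4)*(p - 5)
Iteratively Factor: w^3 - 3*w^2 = (w)*(w^2 - 3*w) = w^2*(w - 3)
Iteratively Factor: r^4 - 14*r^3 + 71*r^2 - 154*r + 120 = (r - 3)*(r^3 - 11*r^2 + 38*r - 40) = (r - 4)*(r - 3)*(r^2 - 7*r + 10) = (r - 4)*(r - 3)*(r - 2)*(r - 5)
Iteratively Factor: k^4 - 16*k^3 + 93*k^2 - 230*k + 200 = (k - 2)*(k^3 - 14*k^2 + 65*k - 100) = (k - 5)*(k - 2)*(k^2 - 9*k + 20) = (k - 5)*(k - 4)*(k - 2)*(k - 5)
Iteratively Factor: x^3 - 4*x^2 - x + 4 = (x + 1)*(x^2 - 5*x + 4) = (x - 4)*(x + 1)*(x - 1)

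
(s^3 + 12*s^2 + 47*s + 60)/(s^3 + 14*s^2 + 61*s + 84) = (s + 5)/(s + 7)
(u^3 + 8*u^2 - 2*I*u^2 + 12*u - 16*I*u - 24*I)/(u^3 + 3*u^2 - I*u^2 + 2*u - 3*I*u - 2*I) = (u^2 + 2*u*(3 - I) - 12*I)/(u^2 + u*(1 - I) - I)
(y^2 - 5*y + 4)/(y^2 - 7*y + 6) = (y - 4)/(y - 6)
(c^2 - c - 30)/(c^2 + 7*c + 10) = (c - 6)/(c + 2)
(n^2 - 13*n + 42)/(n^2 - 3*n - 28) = (n - 6)/(n + 4)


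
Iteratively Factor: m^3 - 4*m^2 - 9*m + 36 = (m - 3)*(m^2 - m - 12) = (m - 3)*(m + 3)*(m - 4)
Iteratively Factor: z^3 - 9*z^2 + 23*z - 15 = (z - 1)*(z^2 - 8*z + 15) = (z - 3)*(z - 1)*(z - 5)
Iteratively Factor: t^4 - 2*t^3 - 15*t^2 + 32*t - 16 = (t - 1)*(t^3 - t^2 - 16*t + 16) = (t - 1)^2*(t^2 - 16) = (t - 1)^2*(t + 4)*(t - 4)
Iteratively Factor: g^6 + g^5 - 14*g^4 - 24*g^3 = (g)*(g^5 + g^4 - 14*g^3 - 24*g^2) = g^2*(g^4 + g^3 - 14*g^2 - 24*g) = g^3*(g^3 + g^2 - 14*g - 24) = g^3*(g - 4)*(g^2 + 5*g + 6) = g^3*(g - 4)*(g + 3)*(g + 2)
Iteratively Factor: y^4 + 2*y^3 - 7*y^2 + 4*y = (y - 1)*(y^3 + 3*y^2 - 4*y) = (y - 1)^2*(y^2 + 4*y) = y*(y - 1)^2*(y + 4)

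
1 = 1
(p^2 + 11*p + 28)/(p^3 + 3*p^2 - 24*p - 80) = (p + 7)/(p^2 - p - 20)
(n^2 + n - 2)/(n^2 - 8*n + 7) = (n + 2)/(n - 7)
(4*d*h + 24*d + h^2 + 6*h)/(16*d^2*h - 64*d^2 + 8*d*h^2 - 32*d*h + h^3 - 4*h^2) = (h + 6)/(4*d*h - 16*d + h^2 - 4*h)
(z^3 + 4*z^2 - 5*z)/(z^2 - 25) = z*(z - 1)/(z - 5)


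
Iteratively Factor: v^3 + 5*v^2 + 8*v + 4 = (v + 2)*(v^2 + 3*v + 2) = (v + 1)*(v + 2)*(v + 2)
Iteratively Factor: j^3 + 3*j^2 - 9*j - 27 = (j - 3)*(j^2 + 6*j + 9) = (j - 3)*(j + 3)*(j + 3)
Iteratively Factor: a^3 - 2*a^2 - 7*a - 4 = (a + 1)*(a^2 - 3*a - 4) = (a - 4)*(a + 1)*(a + 1)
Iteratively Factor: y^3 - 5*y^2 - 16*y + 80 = (y + 4)*(y^2 - 9*y + 20) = (y - 5)*(y + 4)*(y - 4)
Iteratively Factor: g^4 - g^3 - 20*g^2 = (g)*(g^3 - g^2 - 20*g) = g*(g + 4)*(g^2 - 5*g) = g*(g - 5)*(g + 4)*(g)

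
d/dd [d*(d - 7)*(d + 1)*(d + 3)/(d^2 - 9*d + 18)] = 2*(d^5 - 15*d^4 + 63*d^3 + 42*d^2 - 450*d - 189)/(d^4 - 18*d^3 + 117*d^2 - 324*d + 324)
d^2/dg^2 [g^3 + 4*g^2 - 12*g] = 6*g + 8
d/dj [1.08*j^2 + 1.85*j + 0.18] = 2.16*j + 1.85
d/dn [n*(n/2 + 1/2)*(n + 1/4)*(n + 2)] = 2*n^3 + 39*n^2/8 + 11*n/4 + 1/4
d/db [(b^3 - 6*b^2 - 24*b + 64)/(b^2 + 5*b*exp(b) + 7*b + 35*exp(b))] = (3*(b^2 - 4*b - 8)*(b^2 + 5*b*exp(b) + 7*b + 35*exp(b)) - (b^3 - 6*b^2 - 24*b + 64)*(5*b*exp(b) + 2*b + 40*exp(b) + 7))/(b^2 + 5*b*exp(b) + 7*b + 35*exp(b))^2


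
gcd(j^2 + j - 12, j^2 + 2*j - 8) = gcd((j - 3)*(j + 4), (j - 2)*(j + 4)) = j + 4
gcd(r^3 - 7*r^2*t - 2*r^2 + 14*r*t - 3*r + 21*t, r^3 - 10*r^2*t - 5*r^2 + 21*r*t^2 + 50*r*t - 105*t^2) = r - 7*t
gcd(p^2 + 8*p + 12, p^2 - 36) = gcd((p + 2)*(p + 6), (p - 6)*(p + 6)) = p + 6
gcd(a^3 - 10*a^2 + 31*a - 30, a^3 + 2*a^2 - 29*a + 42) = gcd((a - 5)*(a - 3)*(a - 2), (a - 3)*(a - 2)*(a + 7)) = a^2 - 5*a + 6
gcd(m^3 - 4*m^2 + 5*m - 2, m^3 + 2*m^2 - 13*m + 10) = m^2 - 3*m + 2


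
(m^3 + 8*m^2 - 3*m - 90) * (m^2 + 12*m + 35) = m^5 + 20*m^4 + 128*m^3 + 154*m^2 - 1185*m - 3150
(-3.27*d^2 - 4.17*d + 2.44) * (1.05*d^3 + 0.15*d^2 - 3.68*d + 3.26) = -3.4335*d^5 - 4.869*d^4 + 13.9701*d^3 + 5.0514*d^2 - 22.5734*d + 7.9544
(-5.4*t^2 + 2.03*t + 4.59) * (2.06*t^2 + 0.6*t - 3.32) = -11.124*t^4 + 0.9418*t^3 + 28.6014*t^2 - 3.9856*t - 15.2388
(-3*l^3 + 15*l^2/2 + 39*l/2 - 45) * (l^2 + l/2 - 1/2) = -3*l^5 + 6*l^4 + 99*l^3/4 - 39*l^2 - 129*l/4 + 45/2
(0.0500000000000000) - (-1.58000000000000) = 1.63000000000000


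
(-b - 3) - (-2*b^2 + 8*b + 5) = 2*b^2 - 9*b - 8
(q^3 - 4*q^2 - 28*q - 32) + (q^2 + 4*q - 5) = q^3 - 3*q^2 - 24*q - 37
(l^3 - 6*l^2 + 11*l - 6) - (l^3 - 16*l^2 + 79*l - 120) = 10*l^2 - 68*l + 114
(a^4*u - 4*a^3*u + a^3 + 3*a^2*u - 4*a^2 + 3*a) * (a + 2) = a^5*u - 2*a^4*u + a^4 - 5*a^3*u - 2*a^3 + 6*a^2*u - 5*a^2 + 6*a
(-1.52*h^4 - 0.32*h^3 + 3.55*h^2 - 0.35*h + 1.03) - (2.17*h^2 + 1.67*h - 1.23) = -1.52*h^4 - 0.32*h^3 + 1.38*h^2 - 2.02*h + 2.26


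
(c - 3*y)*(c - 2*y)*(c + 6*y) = c^3 + c^2*y - 24*c*y^2 + 36*y^3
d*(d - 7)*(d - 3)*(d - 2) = d^4 - 12*d^3 + 41*d^2 - 42*d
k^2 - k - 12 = (k - 4)*(k + 3)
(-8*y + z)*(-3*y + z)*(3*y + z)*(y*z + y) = 72*y^4*z + 72*y^4 - 9*y^3*z^2 - 9*y^3*z - 8*y^2*z^3 - 8*y^2*z^2 + y*z^4 + y*z^3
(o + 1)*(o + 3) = o^2 + 4*o + 3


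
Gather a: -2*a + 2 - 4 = -2*a - 2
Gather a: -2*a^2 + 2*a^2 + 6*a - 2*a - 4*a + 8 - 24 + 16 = 0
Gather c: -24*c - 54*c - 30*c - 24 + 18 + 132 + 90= 216 - 108*c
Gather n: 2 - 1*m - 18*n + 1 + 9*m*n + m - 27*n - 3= n*(9*m - 45)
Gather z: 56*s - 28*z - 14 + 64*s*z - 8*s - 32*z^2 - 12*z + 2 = 48*s - 32*z^2 + z*(64*s - 40) - 12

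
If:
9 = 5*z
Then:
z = 9/5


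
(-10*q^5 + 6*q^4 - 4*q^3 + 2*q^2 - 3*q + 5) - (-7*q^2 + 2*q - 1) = -10*q^5 + 6*q^4 - 4*q^3 + 9*q^2 - 5*q + 6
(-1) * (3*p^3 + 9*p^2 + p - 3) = -3*p^3 - 9*p^2 - p + 3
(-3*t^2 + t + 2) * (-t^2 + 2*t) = 3*t^4 - 7*t^3 + 4*t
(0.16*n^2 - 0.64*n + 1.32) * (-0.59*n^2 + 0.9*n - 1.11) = -0.0944*n^4 + 0.5216*n^3 - 1.5324*n^2 + 1.8984*n - 1.4652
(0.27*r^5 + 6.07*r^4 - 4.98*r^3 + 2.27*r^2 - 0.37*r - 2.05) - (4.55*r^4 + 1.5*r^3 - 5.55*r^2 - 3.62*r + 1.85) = 0.27*r^5 + 1.52*r^4 - 6.48*r^3 + 7.82*r^2 + 3.25*r - 3.9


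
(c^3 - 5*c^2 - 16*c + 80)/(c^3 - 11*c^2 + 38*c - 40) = (c + 4)/(c - 2)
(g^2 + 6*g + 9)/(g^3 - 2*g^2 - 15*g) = (g + 3)/(g*(g - 5))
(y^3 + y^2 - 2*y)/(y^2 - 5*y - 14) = y*(y - 1)/(y - 7)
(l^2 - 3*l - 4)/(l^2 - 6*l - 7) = (l - 4)/(l - 7)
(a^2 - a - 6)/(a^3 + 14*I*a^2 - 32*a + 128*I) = (a^2 - a - 6)/(a^3 + 14*I*a^2 - 32*a + 128*I)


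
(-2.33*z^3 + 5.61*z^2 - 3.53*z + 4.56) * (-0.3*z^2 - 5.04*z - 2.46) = 0.699*z^5 + 10.0602*z^4 - 21.4836*z^3 + 2.6226*z^2 - 14.2986*z - 11.2176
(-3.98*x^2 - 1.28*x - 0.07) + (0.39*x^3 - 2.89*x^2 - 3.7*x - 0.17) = 0.39*x^3 - 6.87*x^2 - 4.98*x - 0.24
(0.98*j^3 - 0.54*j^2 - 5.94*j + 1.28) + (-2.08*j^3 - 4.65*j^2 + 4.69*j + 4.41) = -1.1*j^3 - 5.19*j^2 - 1.25*j + 5.69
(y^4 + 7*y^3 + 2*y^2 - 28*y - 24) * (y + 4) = y^5 + 11*y^4 + 30*y^3 - 20*y^2 - 136*y - 96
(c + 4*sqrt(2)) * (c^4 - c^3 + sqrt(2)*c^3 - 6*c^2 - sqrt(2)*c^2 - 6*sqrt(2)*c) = c^5 - c^4 + 5*sqrt(2)*c^4 - 5*sqrt(2)*c^3 + 2*c^3 - 30*sqrt(2)*c^2 - 8*c^2 - 48*c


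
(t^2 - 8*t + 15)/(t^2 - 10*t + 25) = (t - 3)/(t - 5)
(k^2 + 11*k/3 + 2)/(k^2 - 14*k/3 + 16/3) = (3*k^2 + 11*k + 6)/(3*k^2 - 14*k + 16)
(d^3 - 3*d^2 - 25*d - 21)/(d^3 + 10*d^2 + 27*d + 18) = (d - 7)/(d + 6)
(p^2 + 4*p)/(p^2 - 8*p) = (p + 4)/(p - 8)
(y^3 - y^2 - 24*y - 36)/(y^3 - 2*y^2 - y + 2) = (y^3 - y^2 - 24*y - 36)/(y^3 - 2*y^2 - y + 2)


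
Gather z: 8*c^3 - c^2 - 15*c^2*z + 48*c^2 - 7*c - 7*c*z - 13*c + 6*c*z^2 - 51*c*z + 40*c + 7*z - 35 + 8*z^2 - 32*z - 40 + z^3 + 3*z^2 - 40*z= 8*c^3 + 47*c^2 + 20*c + z^3 + z^2*(6*c + 11) + z*(-15*c^2 - 58*c - 65) - 75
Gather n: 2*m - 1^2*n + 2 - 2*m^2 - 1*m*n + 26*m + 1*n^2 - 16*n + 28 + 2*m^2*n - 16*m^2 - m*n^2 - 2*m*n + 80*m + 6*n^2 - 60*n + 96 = -18*m^2 + 108*m + n^2*(7 - m) + n*(2*m^2 - 3*m - 77) + 126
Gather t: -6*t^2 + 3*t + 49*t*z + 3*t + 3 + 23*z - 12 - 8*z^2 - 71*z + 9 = -6*t^2 + t*(49*z + 6) - 8*z^2 - 48*z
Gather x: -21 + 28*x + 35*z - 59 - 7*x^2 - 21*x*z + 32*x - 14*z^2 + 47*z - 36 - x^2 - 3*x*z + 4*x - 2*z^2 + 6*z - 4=-8*x^2 + x*(64 - 24*z) - 16*z^2 + 88*z - 120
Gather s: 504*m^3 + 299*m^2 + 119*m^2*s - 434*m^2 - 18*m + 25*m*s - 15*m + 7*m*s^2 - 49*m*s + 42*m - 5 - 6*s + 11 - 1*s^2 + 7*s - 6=504*m^3 - 135*m^2 + 9*m + s^2*(7*m - 1) + s*(119*m^2 - 24*m + 1)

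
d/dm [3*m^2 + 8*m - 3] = 6*m + 8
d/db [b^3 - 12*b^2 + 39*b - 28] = 3*b^2 - 24*b + 39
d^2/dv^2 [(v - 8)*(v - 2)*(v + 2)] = 6*v - 16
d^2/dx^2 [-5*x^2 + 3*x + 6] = -10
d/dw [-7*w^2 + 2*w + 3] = 2 - 14*w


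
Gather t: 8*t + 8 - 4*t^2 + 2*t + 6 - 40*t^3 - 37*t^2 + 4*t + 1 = -40*t^3 - 41*t^2 + 14*t + 15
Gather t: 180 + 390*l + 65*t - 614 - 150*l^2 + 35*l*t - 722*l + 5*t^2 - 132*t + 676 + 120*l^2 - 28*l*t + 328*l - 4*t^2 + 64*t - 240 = -30*l^2 - 4*l + t^2 + t*(7*l - 3) + 2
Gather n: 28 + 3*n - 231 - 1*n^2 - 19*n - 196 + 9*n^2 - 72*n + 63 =8*n^2 - 88*n - 336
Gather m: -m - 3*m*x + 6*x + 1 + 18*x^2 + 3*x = m*(-3*x - 1) + 18*x^2 + 9*x + 1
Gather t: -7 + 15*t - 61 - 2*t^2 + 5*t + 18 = -2*t^2 + 20*t - 50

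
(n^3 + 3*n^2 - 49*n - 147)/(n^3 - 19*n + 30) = (n^3 + 3*n^2 - 49*n - 147)/(n^3 - 19*n + 30)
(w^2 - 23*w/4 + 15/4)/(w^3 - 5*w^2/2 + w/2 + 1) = (4*w^2 - 23*w + 15)/(2*(2*w^3 - 5*w^2 + w + 2))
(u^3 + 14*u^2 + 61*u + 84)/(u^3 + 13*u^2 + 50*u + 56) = (u + 3)/(u + 2)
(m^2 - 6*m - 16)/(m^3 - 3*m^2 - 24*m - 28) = (m - 8)/(m^2 - 5*m - 14)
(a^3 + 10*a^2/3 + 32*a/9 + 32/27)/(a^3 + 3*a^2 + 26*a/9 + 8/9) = (a + 4/3)/(a + 1)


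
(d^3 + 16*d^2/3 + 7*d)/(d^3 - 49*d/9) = 3*(d + 3)/(3*d - 7)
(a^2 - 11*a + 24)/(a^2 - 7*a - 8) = (a - 3)/(a + 1)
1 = 1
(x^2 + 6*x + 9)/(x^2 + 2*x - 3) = (x + 3)/(x - 1)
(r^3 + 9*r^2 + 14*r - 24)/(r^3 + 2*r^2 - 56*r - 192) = (r - 1)/(r - 8)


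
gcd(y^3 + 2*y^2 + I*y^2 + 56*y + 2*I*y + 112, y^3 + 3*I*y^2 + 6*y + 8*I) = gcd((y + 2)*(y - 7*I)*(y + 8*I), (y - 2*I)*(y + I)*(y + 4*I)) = 1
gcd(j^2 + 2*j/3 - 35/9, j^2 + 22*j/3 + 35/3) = j + 7/3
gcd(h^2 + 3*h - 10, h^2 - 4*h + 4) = h - 2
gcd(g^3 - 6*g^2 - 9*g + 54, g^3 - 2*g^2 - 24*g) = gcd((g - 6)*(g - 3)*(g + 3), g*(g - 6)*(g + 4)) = g - 6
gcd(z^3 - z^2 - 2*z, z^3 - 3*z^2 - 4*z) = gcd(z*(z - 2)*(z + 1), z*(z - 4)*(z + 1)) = z^2 + z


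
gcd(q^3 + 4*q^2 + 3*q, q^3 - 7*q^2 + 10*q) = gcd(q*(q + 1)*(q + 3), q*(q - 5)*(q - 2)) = q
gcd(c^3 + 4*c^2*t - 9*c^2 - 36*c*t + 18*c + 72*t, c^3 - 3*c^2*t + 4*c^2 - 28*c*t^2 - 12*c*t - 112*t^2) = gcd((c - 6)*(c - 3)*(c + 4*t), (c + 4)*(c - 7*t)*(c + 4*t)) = c + 4*t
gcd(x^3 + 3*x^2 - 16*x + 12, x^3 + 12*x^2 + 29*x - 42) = x^2 + 5*x - 6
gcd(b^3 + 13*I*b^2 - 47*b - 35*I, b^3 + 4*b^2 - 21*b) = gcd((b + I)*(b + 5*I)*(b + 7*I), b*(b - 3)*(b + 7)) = 1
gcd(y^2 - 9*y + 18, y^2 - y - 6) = y - 3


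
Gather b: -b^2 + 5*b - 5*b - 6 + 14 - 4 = 4 - b^2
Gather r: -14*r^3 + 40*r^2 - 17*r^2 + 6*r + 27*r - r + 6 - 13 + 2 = -14*r^3 + 23*r^2 + 32*r - 5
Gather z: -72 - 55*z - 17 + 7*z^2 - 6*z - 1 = 7*z^2 - 61*z - 90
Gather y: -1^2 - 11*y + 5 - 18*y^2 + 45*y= -18*y^2 + 34*y + 4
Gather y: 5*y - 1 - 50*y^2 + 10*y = -50*y^2 + 15*y - 1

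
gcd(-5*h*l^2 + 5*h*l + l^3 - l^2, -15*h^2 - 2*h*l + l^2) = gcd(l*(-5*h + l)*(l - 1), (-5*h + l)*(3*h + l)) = 5*h - l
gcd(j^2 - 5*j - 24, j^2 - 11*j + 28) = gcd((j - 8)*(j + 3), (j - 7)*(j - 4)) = 1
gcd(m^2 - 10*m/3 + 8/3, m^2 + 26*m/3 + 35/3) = 1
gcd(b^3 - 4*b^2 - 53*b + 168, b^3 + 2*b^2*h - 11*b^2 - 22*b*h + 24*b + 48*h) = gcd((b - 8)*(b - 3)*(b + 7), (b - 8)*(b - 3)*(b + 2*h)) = b^2 - 11*b + 24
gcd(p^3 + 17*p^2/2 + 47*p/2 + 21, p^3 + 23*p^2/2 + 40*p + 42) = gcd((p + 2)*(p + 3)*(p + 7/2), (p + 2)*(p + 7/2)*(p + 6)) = p^2 + 11*p/2 + 7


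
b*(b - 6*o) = b^2 - 6*b*o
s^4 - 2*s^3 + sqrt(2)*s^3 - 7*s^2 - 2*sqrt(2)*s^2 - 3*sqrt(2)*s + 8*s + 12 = (s - 3)*(s + 1)*(s - sqrt(2))*(s + 2*sqrt(2))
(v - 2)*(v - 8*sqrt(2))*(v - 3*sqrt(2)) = v^3 - 11*sqrt(2)*v^2 - 2*v^2 + 22*sqrt(2)*v + 48*v - 96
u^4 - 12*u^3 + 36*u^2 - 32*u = u*(u - 8)*(u - 2)^2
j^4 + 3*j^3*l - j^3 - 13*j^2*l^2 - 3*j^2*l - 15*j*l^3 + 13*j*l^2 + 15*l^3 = (j - 1)*(j - 3*l)*(j + l)*(j + 5*l)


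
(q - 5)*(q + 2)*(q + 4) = q^3 + q^2 - 22*q - 40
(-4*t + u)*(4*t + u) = -16*t^2 + u^2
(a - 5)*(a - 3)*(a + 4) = a^3 - 4*a^2 - 17*a + 60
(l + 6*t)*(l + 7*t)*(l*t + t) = l^3*t + 13*l^2*t^2 + l^2*t + 42*l*t^3 + 13*l*t^2 + 42*t^3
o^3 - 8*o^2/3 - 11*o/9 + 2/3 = (o - 3)*(o - 1/3)*(o + 2/3)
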